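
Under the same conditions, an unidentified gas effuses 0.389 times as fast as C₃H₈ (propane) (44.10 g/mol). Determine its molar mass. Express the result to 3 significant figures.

291 g/mol

Graham's law gives rate_X/rate_C₃H₈ = √(M_C₃H₈/M_X).
0.389 = √(44.10/M_X)
M_X = 44.10 / 0.389² = 44.10 / 0.1513 = 291 g/mol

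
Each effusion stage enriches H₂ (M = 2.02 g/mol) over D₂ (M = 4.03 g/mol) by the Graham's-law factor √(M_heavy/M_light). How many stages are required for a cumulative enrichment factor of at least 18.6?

With α = √(4.03/2.02) per stage, ln α = ½ ln(1.99505) = 0.3453.
Need α^N ≥ 18.6 ⇒ N ≥ ln(18.6) / ln α = 2.923 / 0.3453 = 8.46.
Minimum whole number of stages: N = 9.

9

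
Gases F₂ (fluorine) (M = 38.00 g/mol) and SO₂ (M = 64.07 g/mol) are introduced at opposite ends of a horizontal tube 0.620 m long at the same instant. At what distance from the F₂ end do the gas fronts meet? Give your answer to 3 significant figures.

0.350 m

The fronts meet when d_F₂ + d_SO₂ = L with d_F₂/d_SO₂ = √(M_SO₂/M_F₂) (Graham's law). Here √(M_SO₂/M_F₂) = √(64.07/38.00) = 1.298.
With d_F₂ + d_SO₂ = 0.620 m, d_SO₂ = 0.620/(1 + 1.298) = 0.2697 m.
d_F₂ = 0.620 − 0.2697 = 0.350 m.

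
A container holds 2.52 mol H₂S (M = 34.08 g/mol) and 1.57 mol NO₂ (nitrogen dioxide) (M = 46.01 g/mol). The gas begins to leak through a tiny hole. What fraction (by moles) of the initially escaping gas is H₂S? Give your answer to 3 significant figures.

Each component's effusion rate ∝ (its partial pressure)·(1/√M) ∝ n_i/√M_i.
Mole fraction of H₂S in the effusate = (n_H₂S/√M_H₂S) / (n_H₂S/√M_H₂S + n_NO₂/√M_NO₂)
= (2.52/√34.08) / (2.52/√34.08 + 1.57/√46.01) = 0.4317/(0.4317 + 0.2315) = 0.651.

0.651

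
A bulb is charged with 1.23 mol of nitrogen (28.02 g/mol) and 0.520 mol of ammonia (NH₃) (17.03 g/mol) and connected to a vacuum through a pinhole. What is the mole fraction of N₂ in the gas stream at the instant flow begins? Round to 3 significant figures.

0.648

Rate_i ∝ x_i/√M_i (Graham's law weighted by mole fraction), so the effusate composition follows n_i/√M_i.
Mole fraction of N₂ in the effusate = (n_N₂/√M_N₂) / (n_N₂/√M_N₂ + n_NH₃/√M_NH₃)
= (1.23/√28.02) / (1.23/√28.02 + 0.520/√17.03) = 0.2324/(0.2324 + 0.1260) = 0.648.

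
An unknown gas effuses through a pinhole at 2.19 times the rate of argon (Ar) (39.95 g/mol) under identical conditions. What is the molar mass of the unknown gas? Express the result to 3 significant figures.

From Graham's law, rate_X/rate_Ar = √(M_Ar/M_X).
2.19 = √(39.95/M_X)
M_X = 39.95 / 2.19² = 39.95 / 4.796 = 8.33 g/mol

8.33 g/mol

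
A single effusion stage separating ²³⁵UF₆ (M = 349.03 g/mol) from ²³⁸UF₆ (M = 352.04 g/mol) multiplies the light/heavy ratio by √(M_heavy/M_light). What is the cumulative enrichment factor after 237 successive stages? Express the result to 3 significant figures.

2.77

Overall factor = α^237 with α = √(352.04/349.03), i.e. (352.04/349.03)^(237/2).
= 1.00862^(237/2) = 2.77.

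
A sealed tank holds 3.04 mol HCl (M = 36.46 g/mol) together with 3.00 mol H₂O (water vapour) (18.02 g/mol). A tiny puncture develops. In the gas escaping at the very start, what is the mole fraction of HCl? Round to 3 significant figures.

0.416

Effusion rate of each component ∝ n_i/√M_i (partial pressure × 1/√M).
x_HCl(eff) = (n_HCl/√M_HCl) / (n_HCl/√M_HCl + n_H₂O/√M_H₂O)
= (3.04/√36.46) / (3.04/√36.46 + 3.00/√18.02) = 0.5035/(0.5035 + 0.7067) = 0.416.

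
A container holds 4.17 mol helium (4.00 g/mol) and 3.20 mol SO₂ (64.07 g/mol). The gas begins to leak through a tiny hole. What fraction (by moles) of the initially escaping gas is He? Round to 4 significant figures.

0.8391

Rate_i ∝ x_i/√M_i (Graham's law weighted by mole fraction), so the effusate composition follows n_i/√M_i.
So x_He in the escaping gas = (n_He/√M_He) / Σ(n_i/√M_i)
= (4.17/√4.00) / (4.17/√4.00 + 3.20/√64.07) = 2.085/(2.085 + 0.3998) = 0.8391.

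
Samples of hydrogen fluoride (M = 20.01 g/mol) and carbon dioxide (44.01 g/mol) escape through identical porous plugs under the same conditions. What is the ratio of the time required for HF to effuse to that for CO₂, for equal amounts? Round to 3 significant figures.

From Graham's law, t_HF/t_CO₂ = √(M_HF/M_CO₂) = √(20.01/44.01) = √0.4547 = 0.674.

0.674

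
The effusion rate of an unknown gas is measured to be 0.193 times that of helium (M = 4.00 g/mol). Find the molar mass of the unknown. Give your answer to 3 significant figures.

107 g/mol

Using Graham's law: rate_X/rate_He = √(M_He/M_X).
0.193 = √(4.00/M_X)
M_X = 4.00 / 0.193² = 4.00 / 0.03725 = 107 g/mol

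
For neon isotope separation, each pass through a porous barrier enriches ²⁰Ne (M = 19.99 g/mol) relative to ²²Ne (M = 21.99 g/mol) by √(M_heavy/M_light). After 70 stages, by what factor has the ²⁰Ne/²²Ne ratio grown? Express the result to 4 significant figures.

Overall factor = α^70 with α = √(21.99/19.99), i.e. (21.99/19.99)^(70/2).
= 1.10005^35 = 28.15.

28.15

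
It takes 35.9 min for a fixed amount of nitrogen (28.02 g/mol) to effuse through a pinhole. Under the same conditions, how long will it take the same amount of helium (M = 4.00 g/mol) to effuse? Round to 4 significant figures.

13.56 min

Graham's law gives t_He/t_N₂ = √(M_He/M_N₂) = √(4.00/28.02) = √0.1428 = 0.3778.
So the time for He is 35.9 × 0.3778 = 13.56 min.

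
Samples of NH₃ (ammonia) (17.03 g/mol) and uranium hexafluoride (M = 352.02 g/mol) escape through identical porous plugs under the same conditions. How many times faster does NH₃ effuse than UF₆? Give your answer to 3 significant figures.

By Graham's law, rate_NH₃/rate_UF₆ = √(M_UF₆/M_NH₃) = √(352.02/17.03) = √20.67 = 4.55.

4.55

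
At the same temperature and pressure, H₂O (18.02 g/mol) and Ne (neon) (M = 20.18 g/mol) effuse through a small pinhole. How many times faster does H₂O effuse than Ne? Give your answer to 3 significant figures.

From Graham's law, rate_H₂O/rate_Ne = √(M_Ne/M_H₂O) = √(20.18/18.02) = √1.120 = 1.06.

1.06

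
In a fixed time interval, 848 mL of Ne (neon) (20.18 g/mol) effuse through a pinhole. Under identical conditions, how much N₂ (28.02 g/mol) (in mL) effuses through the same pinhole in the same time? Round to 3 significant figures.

Using Graham's law: rate_N₂/rate_Ne = √(M_Ne/M_N₂) = √(20.18/28.02) = √0.7202 = 0.8486.
So the volume for N₂ is 848 × 0.8486 = 720 mL.

720 mL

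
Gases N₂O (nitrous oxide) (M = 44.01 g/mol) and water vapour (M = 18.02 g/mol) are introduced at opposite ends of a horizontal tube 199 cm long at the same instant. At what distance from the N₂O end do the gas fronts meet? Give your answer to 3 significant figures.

The fronts meet when d_N₂O + d_H₂O = L with d_N₂O/d_H₂O = √(M_H₂O/M_N₂O) (Graham's law). Here √(M_H₂O/M_N₂O) = √(18.02/44.01) = 0.6399.
With d_N₂O + d_H₂O = 199 cm, d_H₂O = 199/(1 + 0.6399) = 121.3 cm.
d_N₂O = 199 − 121.3 = 77.7 cm.

77.7 cm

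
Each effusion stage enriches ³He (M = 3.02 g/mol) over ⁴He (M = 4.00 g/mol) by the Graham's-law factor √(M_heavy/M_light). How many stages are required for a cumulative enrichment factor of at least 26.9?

Per stage α = (4.00/3.02)^(1/2) = 1.32450^0.5, giving ln α = 0.1405.
Need α^N ≥ 26.9 ⇒ N ≥ ln(26.9) / ln α = 3.292 / 0.1405 = 23.43.
So at least 24 stages are needed.

24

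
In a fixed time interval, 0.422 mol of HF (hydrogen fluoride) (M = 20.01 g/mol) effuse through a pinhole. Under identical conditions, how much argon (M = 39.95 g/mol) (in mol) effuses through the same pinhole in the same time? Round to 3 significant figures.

0.299 mol

Since effusion rate ∝ 1/√M, rate_Ar/rate_HF = √(M_HF/M_Ar) = √(20.01/39.95) = √0.5009 = 0.7077.
So the amount for Ar is 0.422 × 0.7077 = 0.299 mol.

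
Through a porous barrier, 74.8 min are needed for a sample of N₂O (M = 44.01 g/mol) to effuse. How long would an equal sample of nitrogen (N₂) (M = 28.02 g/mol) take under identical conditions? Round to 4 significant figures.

From Graham's law, t_N₂/t_N₂O = √(M_N₂/M_N₂O) = √(28.02/44.01) = √0.6367 = 0.7979.
So the time for N₂ is 74.8 × 0.7979 = 59.68 min.

59.68 min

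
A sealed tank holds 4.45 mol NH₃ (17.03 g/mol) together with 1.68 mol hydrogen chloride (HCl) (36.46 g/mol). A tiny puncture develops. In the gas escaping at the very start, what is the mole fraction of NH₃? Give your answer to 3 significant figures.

Each component's effusion rate ∝ (its partial pressure)·(1/√M) ∝ n_i/√M_i.
Mole fraction of NH₃ in the effusate = (n_NH₃/√M_NH₃) / (n_NH₃/√M_NH₃ + n_HCl/√M_HCl)
= (4.45/√17.03) / (4.45/√17.03 + 1.68/√36.46) = 1.078/(1.078 + 0.2782) = 0.795.

0.795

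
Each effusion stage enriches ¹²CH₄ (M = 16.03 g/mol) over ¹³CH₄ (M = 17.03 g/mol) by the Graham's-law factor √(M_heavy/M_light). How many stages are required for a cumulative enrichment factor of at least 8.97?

73

With α = √(17.03/16.03) per stage, ln α = ½ ln(1.06238) = 0.03026.
Need α^N ≥ 8.97 ⇒ N ≥ ln(8.97) / ln α = 2.194 / 0.03026 = 72.51.
So at least 73 stages are needed.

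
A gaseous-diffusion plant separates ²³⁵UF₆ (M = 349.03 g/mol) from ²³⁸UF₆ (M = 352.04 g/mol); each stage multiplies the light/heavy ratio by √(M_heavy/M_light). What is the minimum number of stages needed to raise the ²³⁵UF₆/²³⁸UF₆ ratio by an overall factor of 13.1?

600

With α = √(352.04/349.03) per stage, ln α = ½ ln(1.00862) = 0.004293.
Need α^N ≥ 13.1 ⇒ N ≥ ln(13.1) / ln α = 2.573 / 0.004293 = 599.19.
Minimum whole number of stages: N = 600.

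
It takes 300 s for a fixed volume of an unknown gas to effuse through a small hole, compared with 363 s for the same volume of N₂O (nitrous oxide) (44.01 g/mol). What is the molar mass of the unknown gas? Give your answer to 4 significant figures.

By Graham's law, t_X/t_N₂O = √(M_X/M_N₂O).
300/363 = 0.8264 = √(M_X/44.01)
M_X = 44.01 × 0.8264² = 44.01 × 0.6830 = 30.06 g/mol

30.06 g/mol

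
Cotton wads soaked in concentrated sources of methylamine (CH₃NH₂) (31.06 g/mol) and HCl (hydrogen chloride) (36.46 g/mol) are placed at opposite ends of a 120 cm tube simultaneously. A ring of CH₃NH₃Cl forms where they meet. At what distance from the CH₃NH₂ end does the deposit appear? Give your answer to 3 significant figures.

Graham's law gives d_CH₃NH₂/d_HCl = rate_CH₃NH₂/rate_HCl = √(M_HCl/M_CH₃NH₂) = √(36.46/31.06) = 1.083.
With d_CH₃NH₂ + d_HCl = 120 cm, d_HCl = 120/(1 + 1.083) = 57.60 cm.
d_CH₃NH₂ = 120 − 57.60 = 62.4 cm.

62.4 cm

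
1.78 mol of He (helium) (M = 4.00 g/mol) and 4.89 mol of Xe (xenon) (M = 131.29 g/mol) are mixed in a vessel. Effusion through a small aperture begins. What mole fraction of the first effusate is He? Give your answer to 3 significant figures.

Rate_i ∝ x_i/√M_i (Graham's law weighted by mole fraction), so the effusate composition follows n_i/√M_i.
So x_He in the escaping gas = (n_He/√M_He) / Σ(n_i/√M_i)
= (1.78/√4.00) / (1.78/√4.00 + 4.89/√131.29) = 0.8900/(0.8900 + 0.4268) = 0.676.

0.676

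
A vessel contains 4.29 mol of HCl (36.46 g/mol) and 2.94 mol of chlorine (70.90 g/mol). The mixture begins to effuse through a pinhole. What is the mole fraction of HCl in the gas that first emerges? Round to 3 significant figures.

Each component's effusion rate ∝ (its partial pressure)·(1/√M) ∝ n_i/√M_i.
x_HCl(eff) = (n_HCl/√M_HCl) / (n_HCl/√M_HCl + n_Cl₂/√M_Cl₂)
= (4.29/√36.46) / (4.29/√36.46 + 2.94/√70.90) = 0.7105/(0.7105 + 0.3492) = 0.670.

0.670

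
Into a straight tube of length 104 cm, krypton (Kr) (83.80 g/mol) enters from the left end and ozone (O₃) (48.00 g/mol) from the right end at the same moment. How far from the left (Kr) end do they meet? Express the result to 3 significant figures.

Distances travelled in equal time are proportional to diffusion rates, so d_Kr/d_O₃ = √(M_O₃/M_Kr) = √(48.00/83.80) = 0.7568.
With d_Kr + d_O₃ = 104 cm, d_O₃ = 104/(1 + 0.7568) = 59.20 cm.
d_Kr = 104 − 59.20 = 44.8 cm.

44.8 cm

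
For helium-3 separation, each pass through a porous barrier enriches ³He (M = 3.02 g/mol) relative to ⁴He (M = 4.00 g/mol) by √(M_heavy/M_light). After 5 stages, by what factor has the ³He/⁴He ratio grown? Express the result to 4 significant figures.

2.019

Each stage multiplies the ratio by α = √(4.00/3.02), so after 5 stages the overall factor is α^5 = (4.00/3.02)^(5/2).
= 1.32450^(5/2) = 2.019.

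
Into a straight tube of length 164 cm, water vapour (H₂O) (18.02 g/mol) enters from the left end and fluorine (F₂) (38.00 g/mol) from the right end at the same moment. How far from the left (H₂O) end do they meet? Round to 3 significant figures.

97.1 cm

Graham's law gives d_H₂O/d_F₂ = rate_H₂O/rate_F₂ = √(M_F₂/M_H₂O) = √(38.00/18.02) = 1.452.
With d_H₂O + d_F₂ = 164 cm, d_F₂ = 164/(1 + 1.452) = 66.88 cm.
d_H₂O = 164 − 66.88 = 97.1 cm.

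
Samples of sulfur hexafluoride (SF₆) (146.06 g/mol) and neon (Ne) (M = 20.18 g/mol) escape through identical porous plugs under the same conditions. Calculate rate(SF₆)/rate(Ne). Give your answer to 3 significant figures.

0.372

By Graham's law, rate_SF₆/rate_Ne = √(M_Ne/M_SF₆) = √(20.18/146.06) = √0.1382 = 0.372.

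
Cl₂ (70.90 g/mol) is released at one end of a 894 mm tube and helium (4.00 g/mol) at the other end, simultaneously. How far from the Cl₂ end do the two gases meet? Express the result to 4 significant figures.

The fronts meet when d_Cl₂ + d_He = L with d_Cl₂/d_He = √(M_He/M_Cl₂) (Graham's law). Here √(M_He/M_Cl₂) = √(4.00/70.90) = 0.2375.
With d_Cl₂ + d_He = 894 mm, d_He = 894/(1 + 0.2375) = 722.4 mm.
d_Cl₂ = 894 − 722.4 = 171.6 mm.

171.6 mm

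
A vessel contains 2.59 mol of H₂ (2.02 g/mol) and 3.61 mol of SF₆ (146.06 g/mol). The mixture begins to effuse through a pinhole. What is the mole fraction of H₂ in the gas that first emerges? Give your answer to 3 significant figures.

0.859

Each component's effusion rate ∝ (its partial pressure)·(1/√M) ∝ n_i/√M_i.
x_H₂(eff) = (n_H₂/√M_H₂) / (n_H₂/√M_H₂ + n_SF₆/√M_SF₆)
= (2.59/√2.02) / (2.59/√2.02 + 3.61/√146.06) = 1.822/(1.822 + 0.2987) = 0.859.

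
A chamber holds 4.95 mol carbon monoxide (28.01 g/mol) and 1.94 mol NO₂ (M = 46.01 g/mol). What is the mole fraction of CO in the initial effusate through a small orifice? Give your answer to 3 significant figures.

0.766

Rate_i ∝ x_i/√M_i (Graham's law weighted by mole fraction), so the effusate composition follows n_i/√M_i.
So x_CO in the escaping gas = (n_CO/√M_CO) / Σ(n_i/√M_i)
= (4.95/√28.01) / (4.95/√28.01 + 1.94/√46.01) = 0.9353/(0.9353 + 0.2860) = 0.766.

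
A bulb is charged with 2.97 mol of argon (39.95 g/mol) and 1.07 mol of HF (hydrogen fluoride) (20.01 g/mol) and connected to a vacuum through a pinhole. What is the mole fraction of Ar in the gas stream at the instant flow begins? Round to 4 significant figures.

The effusion rate of species i is ∝ p_i/√M_i ∝ n_i/√M_i.
Mole fraction of Ar in the effusate = (n_Ar/√M_Ar) / (n_Ar/√M_Ar + n_HF/√M_HF)
= (2.97/√39.95) / (2.97/√39.95 + 1.07/√20.01) = 0.4699/(0.4699 + 0.2392) = 0.6627.

0.6627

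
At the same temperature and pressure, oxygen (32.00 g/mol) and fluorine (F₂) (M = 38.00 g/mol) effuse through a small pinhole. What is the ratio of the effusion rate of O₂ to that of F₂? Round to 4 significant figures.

By Graham's law, rate_O₂/rate_F₂ = √(M_F₂/M_O₂) = √(38.00/32.00) = √1.188 = 1.090.

1.090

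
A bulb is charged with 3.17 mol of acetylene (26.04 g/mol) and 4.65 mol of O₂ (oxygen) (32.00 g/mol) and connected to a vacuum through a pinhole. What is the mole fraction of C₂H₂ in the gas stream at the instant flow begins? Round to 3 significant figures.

0.430

Effusion rate of each component ∝ n_i/√M_i (partial pressure × 1/√M).
x_C₂H₂(eff) = (n_C₂H₂/√M_C₂H₂) / (n_C₂H₂/√M_C₂H₂ + n_O₂/√M_O₂)
= (3.17/√26.04) / (3.17/√26.04 + 4.65/√32.00) = 0.6212/(0.6212 + 0.8220) = 0.430.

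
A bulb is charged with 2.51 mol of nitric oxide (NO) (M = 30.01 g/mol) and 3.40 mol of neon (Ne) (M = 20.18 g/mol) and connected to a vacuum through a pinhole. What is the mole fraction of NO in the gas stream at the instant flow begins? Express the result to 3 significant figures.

0.377

Effusion rate of each component ∝ n_i/√M_i (partial pressure × 1/√M).
x_NO(eff) = (n_NO/√M_NO) / (n_NO/√M_NO + n_Ne/√M_Ne)
= (2.51/√30.01) / (2.51/√30.01 + 3.40/√20.18) = 0.4582/(0.4582 + 0.7569) = 0.377.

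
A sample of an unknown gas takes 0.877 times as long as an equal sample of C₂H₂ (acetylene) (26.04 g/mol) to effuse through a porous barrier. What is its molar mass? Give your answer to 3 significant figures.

Using Graham's law: t_X/t_C₂H₂ = √(M_X/M_C₂H₂).
0.877 = √(M_X/26.04)
M_X = 26.04 × 0.877² = 26.04 × 0.7691 = 20.0 g/mol

20.0 g/mol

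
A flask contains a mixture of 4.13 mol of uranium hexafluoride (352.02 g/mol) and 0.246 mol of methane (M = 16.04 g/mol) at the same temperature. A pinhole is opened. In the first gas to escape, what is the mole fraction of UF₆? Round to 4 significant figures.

The effusion rate of species i is ∝ p_i/√M_i ∝ n_i/√M_i.
So x_UF₆ in the escaping gas = (n_UF₆/√M_UF₆) / Σ(n_i/√M_i)
= (4.13/√352.02) / (4.13/√352.02 + 0.246/√16.04) = 0.2201/(0.2201 + 0.06142) = 0.7818.

0.7818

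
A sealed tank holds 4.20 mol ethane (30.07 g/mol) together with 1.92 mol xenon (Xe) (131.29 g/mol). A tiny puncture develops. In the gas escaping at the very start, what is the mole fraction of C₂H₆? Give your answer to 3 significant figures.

The effusion rate of species i is ∝ p_i/√M_i ∝ n_i/√M_i.
Mole fraction of C₂H₆ in the effusate = (n_C₂H₆/√M_C₂H₆) / (n_C₂H₆/√M_C₂H₆ + n_Xe/√M_Xe)
= (4.20/√30.07) / (4.20/√30.07 + 1.92/√131.29) = 0.7659/(0.7659 + 0.1676) = 0.820.

0.820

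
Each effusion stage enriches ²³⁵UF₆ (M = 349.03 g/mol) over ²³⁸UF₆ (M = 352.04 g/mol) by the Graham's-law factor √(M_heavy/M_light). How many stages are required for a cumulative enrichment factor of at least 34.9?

With α = √(352.04/349.03) per stage, ln α = ½ ln(1.00862) = 0.004293.
Need α^N ≥ 34.9 ⇒ N ≥ ln(34.9) / ln α = 3.552 / 0.004293 = 827.42.
So at least 828 stages are needed.

828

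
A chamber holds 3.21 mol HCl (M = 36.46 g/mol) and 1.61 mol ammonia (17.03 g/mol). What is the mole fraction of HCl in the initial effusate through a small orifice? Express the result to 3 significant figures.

0.577

Each component's effusion rate ∝ (its partial pressure)·(1/√M) ∝ n_i/√M_i.
x_HCl(eff) = (n_HCl/√M_HCl) / (n_HCl/√M_HCl + n_NH₃/√M_NH₃)
= (3.21/√36.46) / (3.21/√36.46 + 1.61/√17.03) = 0.5316/(0.5316 + 0.3901) = 0.577.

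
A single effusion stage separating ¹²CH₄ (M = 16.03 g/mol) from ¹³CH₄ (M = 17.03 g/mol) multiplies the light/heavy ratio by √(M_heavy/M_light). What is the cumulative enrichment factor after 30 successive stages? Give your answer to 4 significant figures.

2.479

Overall factor = α^30 with α = √(17.03/16.03), i.e. (17.03/16.03)^(30/2).
= 1.06238^15 = 2.479.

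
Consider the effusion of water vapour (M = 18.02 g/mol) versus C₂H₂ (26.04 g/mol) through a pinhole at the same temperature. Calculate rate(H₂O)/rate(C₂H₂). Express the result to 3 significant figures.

By Graham's law, rate_H₂O/rate_C₂H₂ = √(M_C₂H₂/M_H₂O) = √(26.04/18.02) = √1.445 = 1.20.

1.20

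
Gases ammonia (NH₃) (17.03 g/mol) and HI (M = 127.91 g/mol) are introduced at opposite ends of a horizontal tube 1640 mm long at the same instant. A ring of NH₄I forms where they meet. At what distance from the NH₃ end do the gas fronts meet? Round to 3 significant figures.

1200 mm

The fronts meet when d_NH₃ + d_HI = L with d_NH₃/d_HI = √(M_HI/M_NH₃) (Graham's law). Here √(M_HI/M_NH₃) = √(127.91/17.03) = 2.741.
With d_NH₃ + d_HI = 1640 mm, d_HI = 1640/(1 + 2.741) = 438.4 mm.
d_NH₃ = 1640 − 438.4 = 1200 mm.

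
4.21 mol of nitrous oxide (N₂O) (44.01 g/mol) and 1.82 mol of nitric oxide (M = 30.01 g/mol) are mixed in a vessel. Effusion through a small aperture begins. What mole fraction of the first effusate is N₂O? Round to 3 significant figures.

Effusion rate of each component ∝ n_i/√M_i (partial pressure × 1/√M).
Mole fraction of N₂O in the effusate = (n_N₂O/√M_N₂O) / (n_N₂O/√M_N₂O + n_NO/√M_NO)
= (4.21/√44.01) / (4.21/√44.01 + 1.82/√30.01) = 0.6346/(0.6346 + 0.3322) = 0.656.

0.656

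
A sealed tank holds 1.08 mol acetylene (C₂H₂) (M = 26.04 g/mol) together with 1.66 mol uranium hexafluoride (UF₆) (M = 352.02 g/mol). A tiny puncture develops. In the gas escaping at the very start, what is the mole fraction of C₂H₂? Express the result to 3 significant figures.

0.705

Effusion rate of each component ∝ n_i/√M_i (partial pressure × 1/√M).
x_C₂H₂(eff) = (n_C₂H₂/√M_C₂H₂) / (n_C₂H₂/√M_C₂H₂ + n_UF₆/√M_UF₆)
= (1.08/√26.04) / (1.08/√26.04 + 1.66/√352.02) = 0.2116/(0.2116 + 0.08848) = 0.705.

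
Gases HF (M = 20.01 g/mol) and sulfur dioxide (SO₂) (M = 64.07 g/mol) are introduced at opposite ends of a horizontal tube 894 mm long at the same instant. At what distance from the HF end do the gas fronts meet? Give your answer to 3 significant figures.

Distances travelled in equal time are proportional to diffusion rates, so d_HF/d_SO₂ = √(M_SO₂/M_HF) = √(64.07/20.01) = 1.789.
With d_HF + d_SO₂ = 894 mm, d_SO₂ = 894/(1 + 1.789) = 320.5 mm.
d_HF = 894 − 320.5 = 573 mm.

573 mm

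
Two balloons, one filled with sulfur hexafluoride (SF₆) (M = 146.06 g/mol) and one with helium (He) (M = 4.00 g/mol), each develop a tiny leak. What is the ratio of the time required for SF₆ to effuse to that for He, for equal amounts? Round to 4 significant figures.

Using Graham's law: t_SF₆/t_He = √(M_SF₆/M_He) = √(146.06/4.00) = √36.52 = 6.043.

6.043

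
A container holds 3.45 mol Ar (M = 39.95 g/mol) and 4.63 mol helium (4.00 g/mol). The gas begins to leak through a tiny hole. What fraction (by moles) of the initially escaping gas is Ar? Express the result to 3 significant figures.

0.191

The effusion rate of species i is ∝ p_i/√M_i ∝ n_i/√M_i.
So x_Ar in the escaping gas = (n_Ar/√M_Ar) / Σ(n_i/√M_i)
= (3.45/√39.95) / (3.45/√39.95 + 4.63/√4.00) = 0.5458/(0.5458 + 2.315) = 0.191.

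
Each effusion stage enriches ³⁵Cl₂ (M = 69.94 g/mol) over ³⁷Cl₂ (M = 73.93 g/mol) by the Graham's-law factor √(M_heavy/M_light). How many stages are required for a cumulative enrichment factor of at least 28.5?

121

Per stage α = (73.93/69.94)^(1/2) = 1.05705^0.5, giving ln α = 0.02774.
Need α^N ≥ 28.5 ⇒ N ≥ ln(28.5) / ln α = 3.350 / 0.02774 = 120.76.
Rounding up, N = 121 stages.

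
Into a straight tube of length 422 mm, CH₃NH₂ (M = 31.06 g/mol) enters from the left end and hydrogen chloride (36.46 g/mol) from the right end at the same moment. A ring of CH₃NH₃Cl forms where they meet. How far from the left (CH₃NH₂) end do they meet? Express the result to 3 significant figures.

The fronts meet when d_CH₃NH₂ + d_HCl = L with d_CH₃NH₂/d_HCl = √(M_HCl/M_CH₃NH₂) (Graham's law). Here √(M_HCl/M_CH₃NH₂) = √(36.46/31.06) = 1.083.
With d_CH₃NH₂ + d_HCl = 422 mm, d_HCl = 422/(1 + 1.083) = 202.5 mm.
d_CH₃NH₂ = 422 − 202.5 = 219 mm.

219 mm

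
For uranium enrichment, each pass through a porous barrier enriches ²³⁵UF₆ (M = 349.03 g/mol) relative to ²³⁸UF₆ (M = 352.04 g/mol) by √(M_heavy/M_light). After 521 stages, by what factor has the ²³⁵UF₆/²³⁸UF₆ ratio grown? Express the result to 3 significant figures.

9.36

Overall factor = α^521 with α = √(352.04/349.03), i.e. (352.04/349.03)^(521/2).
= 1.00862^(521/2) = 9.36.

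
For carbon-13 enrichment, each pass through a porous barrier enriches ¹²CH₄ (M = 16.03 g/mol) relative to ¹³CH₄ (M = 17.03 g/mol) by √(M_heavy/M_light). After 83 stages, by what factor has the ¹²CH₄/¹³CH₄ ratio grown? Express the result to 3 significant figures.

12.3

Each stage multiplies the ratio by α = √(17.03/16.03), so after 83 stages the overall factor is α^83 = (17.03/16.03)^(83/2).
= 1.06238^(83/2) = 12.3.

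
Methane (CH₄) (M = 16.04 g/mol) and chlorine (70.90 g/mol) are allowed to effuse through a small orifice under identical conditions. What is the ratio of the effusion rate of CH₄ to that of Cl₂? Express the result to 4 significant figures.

Since effusion rate ∝ 1/√M, rate_CH₄/rate_Cl₂ = √(M_Cl₂/M_CH₄) = √(70.90/16.04) = √4.420 = 2.102.

2.102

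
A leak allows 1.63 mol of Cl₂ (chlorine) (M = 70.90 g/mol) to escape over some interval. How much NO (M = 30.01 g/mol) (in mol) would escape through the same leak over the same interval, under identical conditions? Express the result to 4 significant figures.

By Graham's law, rate_NO/rate_Cl₂ = √(M_Cl₂/M_NO) = √(70.90/30.01) = √2.363 = 1.537.
So the amount for NO is 1.63 × 1.537 = 2.505 mol.

2.505 mol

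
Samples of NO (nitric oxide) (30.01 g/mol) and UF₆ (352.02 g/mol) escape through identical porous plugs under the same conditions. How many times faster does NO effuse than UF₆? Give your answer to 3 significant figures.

From Graham's law, rate_NO/rate_UF₆ = √(M_UF₆/M_NO) = √(352.02/30.01) = √11.73 = 3.42.

3.42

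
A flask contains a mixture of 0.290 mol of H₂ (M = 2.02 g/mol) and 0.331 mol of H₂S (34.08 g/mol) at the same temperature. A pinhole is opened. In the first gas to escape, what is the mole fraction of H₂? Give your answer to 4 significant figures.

The effusion rate of species i is ∝ p_i/√M_i ∝ n_i/√M_i.
So x_H₂ in the escaping gas = (n_H₂/√M_H₂) / Σ(n_i/√M_i)
= (0.290/√2.02) / (0.290/√2.02 + 0.331/√34.08) = 0.2040/(0.2040 + 0.05670) = 0.7825.

0.7825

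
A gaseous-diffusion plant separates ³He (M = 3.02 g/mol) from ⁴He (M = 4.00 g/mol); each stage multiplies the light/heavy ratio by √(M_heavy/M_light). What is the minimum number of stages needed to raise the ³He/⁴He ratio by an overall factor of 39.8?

27

Single-stage factor α = √(4.00/3.02), so ln α = ½ ln(1.32450) = 0.1405.
Need α^N ≥ 39.8 ⇒ N ≥ ln(39.8) / ln α = 3.684 / 0.1405 = 26.22.
Minimum whole number of stages: N = 27.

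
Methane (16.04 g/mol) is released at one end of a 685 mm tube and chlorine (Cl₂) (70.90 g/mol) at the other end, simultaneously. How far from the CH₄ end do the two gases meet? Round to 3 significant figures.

464 mm

The fronts meet when d_CH₄ + d_Cl₂ = L with d_CH₄/d_Cl₂ = √(M_Cl₂/M_CH₄) (Graham's law). Here √(M_Cl₂/M_CH₄) = √(70.90/16.04) = 2.102.
With d_CH₄ + d_Cl₂ = 685 mm, d_Cl₂ = 685/(1 + 2.102) = 220.8 mm.
d_CH₄ = 685 − 220.8 = 464 mm.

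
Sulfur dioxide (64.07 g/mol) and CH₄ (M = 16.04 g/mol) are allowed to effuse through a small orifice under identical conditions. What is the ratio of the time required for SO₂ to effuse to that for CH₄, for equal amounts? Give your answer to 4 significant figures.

By Graham's law, t_SO₂/t_CH₄ = √(M_SO₂/M_CH₄) = √(64.07/16.04) = √3.994 = 1.999.

1.999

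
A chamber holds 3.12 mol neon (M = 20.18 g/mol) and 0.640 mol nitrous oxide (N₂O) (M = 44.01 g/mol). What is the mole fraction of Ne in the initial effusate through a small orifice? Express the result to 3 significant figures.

0.878

The effusion rate of species i is ∝ p_i/√M_i ∝ n_i/√M_i.
Mole fraction of Ne in the effusate = (n_Ne/√M_Ne) / (n_Ne/√M_Ne + n_N₂O/√M_N₂O)
= (3.12/√20.18) / (3.12/√20.18 + 0.640/√44.01) = 0.6945/(0.6945 + 0.09647) = 0.878.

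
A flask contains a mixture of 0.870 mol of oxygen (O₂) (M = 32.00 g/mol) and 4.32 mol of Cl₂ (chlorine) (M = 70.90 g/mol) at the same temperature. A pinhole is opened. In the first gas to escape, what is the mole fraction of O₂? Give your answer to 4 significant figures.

Each component's effusion rate ∝ (its partial pressure)·(1/√M) ∝ n_i/√M_i.
Mole fraction of O₂ in the effusate = (n_O₂/√M_O₂) / (n_O₂/√M_O₂ + n_Cl₂/√M_Cl₂)
= (0.870/√32.00) / (0.870/√32.00 + 4.32/√70.90) = 0.1538/(0.1538 + 0.5131) = 0.2306.

0.2306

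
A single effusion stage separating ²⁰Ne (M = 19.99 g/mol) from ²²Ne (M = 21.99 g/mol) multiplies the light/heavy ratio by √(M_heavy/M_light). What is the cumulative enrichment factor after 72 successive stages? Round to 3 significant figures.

31.0

After 72 stages the ratio has grown by (√(21.99/19.99))^72 = (21.99/19.99)^(72/2).
= 1.10005^36 = 31.0.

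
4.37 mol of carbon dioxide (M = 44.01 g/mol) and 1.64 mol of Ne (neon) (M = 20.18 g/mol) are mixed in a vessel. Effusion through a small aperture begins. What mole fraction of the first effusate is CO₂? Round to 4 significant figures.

0.6434

Effusion rate of each component ∝ n_i/√M_i (partial pressure × 1/√M).
So x_CO₂ in the escaping gas = (n_CO₂/√M_CO₂) / Σ(n_i/√M_i)
= (4.37/√44.01) / (4.37/√44.01 + 1.64/√20.18) = 0.6587/(0.6587 + 0.3651) = 0.6434.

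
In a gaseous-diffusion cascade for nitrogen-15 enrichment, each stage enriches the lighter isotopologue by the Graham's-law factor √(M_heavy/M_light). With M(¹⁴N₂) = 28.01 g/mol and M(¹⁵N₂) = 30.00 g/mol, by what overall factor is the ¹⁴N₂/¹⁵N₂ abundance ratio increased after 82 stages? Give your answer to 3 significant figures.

After 82 stages the ratio has grown by (√(30.00/28.01))^82 = (30.00/28.01)^(82/2).
= 1.07105^41 = 16.7.

16.7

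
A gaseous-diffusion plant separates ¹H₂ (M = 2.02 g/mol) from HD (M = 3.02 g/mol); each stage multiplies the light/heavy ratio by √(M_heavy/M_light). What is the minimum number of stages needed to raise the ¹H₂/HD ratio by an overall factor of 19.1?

15

Per stage α = (3.02/2.02)^(1/2) = 1.49505^0.5, giving ln α = 0.2011.
Need α^N ≥ 19.1 ⇒ N ≥ ln(19.1) / ln α = 2.950 / 0.2011 = 14.67.
Rounding up, N = 15 stages.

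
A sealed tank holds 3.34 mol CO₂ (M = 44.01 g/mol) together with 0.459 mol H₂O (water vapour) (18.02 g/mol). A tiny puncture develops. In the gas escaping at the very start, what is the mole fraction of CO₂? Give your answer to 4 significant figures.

Effusion rate of each component ∝ n_i/√M_i (partial pressure × 1/√M).
x_CO₂(eff) = (n_CO₂/√M_CO₂) / (n_CO₂/√M_CO₂ + n_H₂O/√M_H₂O)
= (3.34/√44.01) / (3.34/√44.01 + 0.459/√18.02) = 0.5035/(0.5035 + 0.1081) = 0.8232.

0.8232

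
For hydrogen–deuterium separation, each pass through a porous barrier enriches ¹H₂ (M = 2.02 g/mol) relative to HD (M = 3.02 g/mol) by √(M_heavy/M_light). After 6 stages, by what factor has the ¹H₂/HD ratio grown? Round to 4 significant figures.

The single-stage factor is √(M_heavy/M_light), so 6 stages give [√(3.02/2.02)]^6 = (3.02/2.02)^(6/2).
= 1.49505^3 = 3.342.

3.342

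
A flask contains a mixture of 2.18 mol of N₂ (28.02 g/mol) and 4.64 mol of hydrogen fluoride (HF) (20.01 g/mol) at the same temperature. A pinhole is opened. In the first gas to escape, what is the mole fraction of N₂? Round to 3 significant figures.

0.284

Effusion rate of each component ∝ n_i/√M_i (partial pressure × 1/√M).
Mole fraction of N₂ in the effusate = (n_N₂/√M_N₂) / (n_N₂/√M_N₂ + n_HF/√M_HF)
= (2.18/√28.02) / (2.18/√28.02 + 4.64/√20.01) = 0.4118/(0.4118 + 1.037) = 0.284.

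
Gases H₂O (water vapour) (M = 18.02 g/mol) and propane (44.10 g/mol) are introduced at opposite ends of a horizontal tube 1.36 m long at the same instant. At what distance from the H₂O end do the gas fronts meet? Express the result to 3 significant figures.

0.830 m

Distances travelled in equal time are proportional to diffusion rates, so d_H₂O/d_C₃H₈ = √(M_C₃H₈/M_H₂O) = √(44.10/18.02) = 1.564.
With d_H₂O + d_C₃H₈ = 1.36 m, d_C₃H₈ = 1.36/(1 + 1.564) = 0.5303 m.
d_H₂O = 1.36 − 0.5303 = 0.830 m.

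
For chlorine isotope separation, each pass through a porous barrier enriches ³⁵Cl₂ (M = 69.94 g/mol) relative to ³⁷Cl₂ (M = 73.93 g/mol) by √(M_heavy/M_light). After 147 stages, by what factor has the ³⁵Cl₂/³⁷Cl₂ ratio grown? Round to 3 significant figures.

Each stage multiplies the ratio by α = √(73.93/69.94), so after 147 stages the overall factor is α^147 = (73.93/69.94)^(147/2).
= 1.05705^(147/2) = 59.0.

59.0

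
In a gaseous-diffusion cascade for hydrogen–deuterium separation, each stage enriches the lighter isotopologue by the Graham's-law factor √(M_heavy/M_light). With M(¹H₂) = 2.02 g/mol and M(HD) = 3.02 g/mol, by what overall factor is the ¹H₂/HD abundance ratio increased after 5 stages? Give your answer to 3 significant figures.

2.73

After 5 stages the ratio has grown by (√(3.02/2.02))^5 = (3.02/2.02)^(5/2).
= 1.49505^(5/2) = 2.73.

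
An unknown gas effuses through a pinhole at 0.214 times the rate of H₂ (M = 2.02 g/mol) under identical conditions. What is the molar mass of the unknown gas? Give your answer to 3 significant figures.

44.1 g/mol

Using Graham's law: rate_X/rate_H₂ = √(M_H₂/M_X).
0.214 = √(2.02/M_X)
M_X = 2.02 / 0.214² = 2.02 / 0.04580 = 44.1 g/mol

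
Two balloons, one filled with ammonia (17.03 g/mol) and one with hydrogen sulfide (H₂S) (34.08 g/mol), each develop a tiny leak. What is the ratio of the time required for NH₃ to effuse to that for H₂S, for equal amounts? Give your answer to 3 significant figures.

Using Graham's law: t_NH₃/t_H₂S = √(M_NH₃/M_H₂S) = √(17.03/34.08) = √0.4997 = 0.707.

0.707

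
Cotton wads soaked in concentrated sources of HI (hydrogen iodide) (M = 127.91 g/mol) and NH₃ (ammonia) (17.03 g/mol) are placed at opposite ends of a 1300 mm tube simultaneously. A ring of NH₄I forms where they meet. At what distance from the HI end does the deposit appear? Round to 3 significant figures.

348 mm

In equal time, each gas travels a distance ∝ its rate ∝ 1/√M, so d_HI/d_NH₃ = √(M_NH₃/M_HI) = √(17.03/127.91) = 0.3649.
With d_HI + d_NH₃ = 1300 mm, d_NH₃ = 1300/(1 + 0.3649) = 952.5 mm.
d_HI = 1300 − 952.5 = 348 mm.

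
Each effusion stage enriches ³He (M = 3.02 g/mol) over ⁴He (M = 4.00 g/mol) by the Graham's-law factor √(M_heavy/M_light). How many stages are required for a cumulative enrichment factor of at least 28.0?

24

With α = √(4.00/3.02) per stage, ln α = ½ ln(1.32450) = 0.1405.
Need α^N ≥ 28.0 ⇒ N ≥ ln(28.0) / ln α = 3.332 / 0.1405 = 23.71.
Rounding up, N = 24 stages.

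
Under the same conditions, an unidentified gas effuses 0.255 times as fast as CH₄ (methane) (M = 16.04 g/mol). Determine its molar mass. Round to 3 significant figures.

Using Graham's law: rate_X/rate_CH₄ = √(M_CH₄/M_X).
0.255 = √(16.04/M_X)
M_X = 16.04 / 0.255² = 16.04 / 0.06502 = 247 g/mol

247 g/mol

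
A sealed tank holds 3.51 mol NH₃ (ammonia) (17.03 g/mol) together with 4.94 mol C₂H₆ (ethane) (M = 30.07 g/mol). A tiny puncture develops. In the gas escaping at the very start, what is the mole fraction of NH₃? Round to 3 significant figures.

0.486

Rate_i ∝ x_i/√M_i (Graham's law weighted by mole fraction), so the effusate composition follows n_i/√M_i.
Mole fraction of NH₃ in the effusate = (n_NH₃/√M_NH₃) / (n_NH₃/√M_NH₃ + n_C₂H₆/√M_C₂H₆)
= (3.51/√17.03) / (3.51/√17.03 + 4.94/√30.07) = 0.8505/(0.8505 + 0.9009) = 0.486.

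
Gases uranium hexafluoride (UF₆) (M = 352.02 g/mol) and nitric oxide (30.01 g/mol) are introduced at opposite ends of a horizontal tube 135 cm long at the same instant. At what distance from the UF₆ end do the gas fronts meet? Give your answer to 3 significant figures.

The fronts meet when d_UF₆ + d_NO = L with d_UF₆/d_NO = √(M_NO/M_UF₆) (Graham's law). Here √(M_NO/M_UF₆) = √(30.01/352.02) = 0.2920.
With d_UF₆ + d_NO = 135 cm, d_NO = 135/(1 + 0.2920) = 104.5 cm.
d_UF₆ = 135 − 104.5 = 30.5 cm.

30.5 cm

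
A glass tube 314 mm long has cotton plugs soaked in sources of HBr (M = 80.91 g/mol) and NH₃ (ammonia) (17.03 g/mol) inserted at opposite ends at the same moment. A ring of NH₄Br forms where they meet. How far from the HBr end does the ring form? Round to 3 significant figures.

In equal time, each gas travels a distance ∝ its rate ∝ 1/√M, so d_HBr/d_NH₃ = √(M_NH₃/M_HBr) = √(17.03/80.91) = 0.4588.
With d_HBr + d_NH₃ = 314 mm, d_NH₃ = 314/(1 + 0.4588) = 215.2 mm.
d_HBr = 314 − 215.2 = 98.8 mm.

98.8 mm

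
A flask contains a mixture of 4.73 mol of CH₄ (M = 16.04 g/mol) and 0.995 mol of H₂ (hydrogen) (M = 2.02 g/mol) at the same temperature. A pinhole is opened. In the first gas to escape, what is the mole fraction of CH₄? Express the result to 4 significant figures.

0.6278

Each component's effusion rate ∝ (its partial pressure)·(1/√M) ∝ n_i/√M_i.
So x_CH₄ in the escaping gas = (n_CH₄/√M_CH₄) / Σ(n_i/√M_i)
= (4.73/√16.04) / (4.73/√16.04 + 0.995/√2.02) = 1.181/(1.181 + 0.7001) = 0.6278.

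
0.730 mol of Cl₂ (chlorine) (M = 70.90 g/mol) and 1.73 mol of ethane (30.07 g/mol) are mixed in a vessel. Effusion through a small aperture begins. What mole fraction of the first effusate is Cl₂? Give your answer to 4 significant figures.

Each component's effusion rate ∝ (its partial pressure)·(1/√M) ∝ n_i/√M_i.
x_Cl₂(eff) = (n_Cl₂/√M_Cl₂) / (n_Cl₂/√M_Cl₂ + n_C₂H₆/√M_C₂H₆)
= (0.730/√70.90) / (0.730/√70.90 + 1.73/√30.07) = 0.08670/(0.08670 + 0.3155) = 0.2156.

0.2156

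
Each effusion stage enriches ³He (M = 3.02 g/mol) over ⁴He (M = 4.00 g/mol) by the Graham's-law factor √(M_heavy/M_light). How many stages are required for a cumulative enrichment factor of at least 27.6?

Per stage α = (4.00/3.02)^(1/2) = 1.32450^0.5, giving ln α = 0.1405.
Need α^N ≥ 27.6 ⇒ N ≥ ln(27.6) / ln α = 3.318 / 0.1405 = 23.61.
Minimum whole number of stages: N = 24.

24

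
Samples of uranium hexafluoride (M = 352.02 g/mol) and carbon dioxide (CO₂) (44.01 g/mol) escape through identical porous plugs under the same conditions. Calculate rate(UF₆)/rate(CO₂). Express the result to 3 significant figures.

0.354

Using Graham's law: rate_UF₆/rate_CO₂ = √(M_CO₂/M_UF₆) = √(44.01/352.02) = √0.1250 = 0.354.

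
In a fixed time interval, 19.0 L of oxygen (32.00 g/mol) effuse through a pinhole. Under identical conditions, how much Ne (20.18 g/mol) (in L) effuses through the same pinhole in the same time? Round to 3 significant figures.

23.9 L

Using Graham's law: rate_Ne/rate_O₂ = √(M_O₂/M_Ne) = √(32.00/20.18) = √1.586 = 1.259.
So the volume for Ne is 19.0 × 1.259 = 23.9 L.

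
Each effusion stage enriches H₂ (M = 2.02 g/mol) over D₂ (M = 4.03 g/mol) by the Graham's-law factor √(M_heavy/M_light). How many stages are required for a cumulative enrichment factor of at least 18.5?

Per stage α = (4.03/2.02)^(1/2) = 1.99505^0.5, giving ln α = 0.3453.
Need α^N ≥ 18.5 ⇒ N ≥ ln(18.5) / ln α = 2.918 / 0.3453 = 8.45.
So at least 9 stages are needed.

9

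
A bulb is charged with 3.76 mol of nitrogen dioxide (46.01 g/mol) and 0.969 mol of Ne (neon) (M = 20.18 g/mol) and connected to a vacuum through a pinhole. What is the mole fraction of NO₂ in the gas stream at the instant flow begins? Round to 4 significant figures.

0.7199

Each component's effusion rate ∝ (its partial pressure)·(1/√M) ∝ n_i/√M_i.
x_NO₂(eff) = (n_NO₂/√M_NO₂) / (n_NO₂/√M_NO₂ + n_Ne/√M_Ne)
= (3.76/√46.01) / (3.76/√46.01 + 0.969/√20.18) = 0.5543/(0.5543 + 0.2157) = 0.7199.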